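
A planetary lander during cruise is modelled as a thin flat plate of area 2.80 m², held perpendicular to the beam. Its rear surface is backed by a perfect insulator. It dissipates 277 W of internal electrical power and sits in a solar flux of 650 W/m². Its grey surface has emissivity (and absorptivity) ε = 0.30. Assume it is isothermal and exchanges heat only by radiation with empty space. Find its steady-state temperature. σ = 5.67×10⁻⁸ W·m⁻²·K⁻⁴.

At steady state, absorbed solar power + internal power = radiated power.
Absorbed: α·S·A_cross = 0.30·650·2.800 = 546.0 W (cross-section A).
Total input = 546.0 + 277 = 823.0 W.
Radiated: εσ·A_surf·T⁴ with A_surf = A = 2.800 m².
T⁴ = 823.0/(0.30·5.67×10⁻⁸·2.800) = 1.728×10¹⁰ K⁴.

T ≈ 363 K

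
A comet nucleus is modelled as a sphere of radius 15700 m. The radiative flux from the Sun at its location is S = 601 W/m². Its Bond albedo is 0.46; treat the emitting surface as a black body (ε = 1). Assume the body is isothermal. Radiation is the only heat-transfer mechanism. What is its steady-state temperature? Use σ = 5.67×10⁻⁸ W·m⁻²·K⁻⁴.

At equilibrium, absorbed power = emitted power.
Absorbing cross-section = πr² = 7.744×10⁸ m²; emitting surface = 4πr² = 3.097×10⁹ m² (ratio 4).
(1−a)S·A_cross = εσ·A_surf·T⁴  ⇒  T⁴ = (1−a)S/(4σ).
T⁴ = 0.540·601/(4·5.67×10⁻⁸) = 1.431×10⁹ K⁴.
T = (1.431×10⁹)^(1/4).

T ≈ 194 K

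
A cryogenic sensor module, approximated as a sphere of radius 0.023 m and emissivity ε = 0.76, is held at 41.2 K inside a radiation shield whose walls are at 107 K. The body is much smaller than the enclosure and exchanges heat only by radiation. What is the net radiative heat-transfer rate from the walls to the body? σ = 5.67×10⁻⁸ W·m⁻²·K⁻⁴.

P_net ≈ 0.0367 W

For a small grey body in a large enclosure: P_net = εσA(T_body⁴ − T_wall⁴).
A = 4πr² = 0.006648 m²; T_body⁴ − T_wall⁴ = 2.881×10⁶ − 1.311×10⁸ = -1.282×10⁸ K⁴.
|P_net| = 0.76·5.67×10⁻⁸·0.006648·1.282×10⁸.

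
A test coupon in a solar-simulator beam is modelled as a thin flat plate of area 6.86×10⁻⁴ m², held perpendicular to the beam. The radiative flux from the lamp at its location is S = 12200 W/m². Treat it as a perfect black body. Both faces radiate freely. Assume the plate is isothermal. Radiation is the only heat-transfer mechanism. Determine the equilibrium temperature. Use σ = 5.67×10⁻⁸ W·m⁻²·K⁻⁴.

At equilibrium, absorbed power = emitted power.
Absorbing cross-section = A = 6.860×10⁻⁴ m²; emitting surface = 2A = 0.001372 m² (ratio 2).
S·A_cross = εσ·A_surf·T⁴  ⇒  T⁴ = S/(2σ).
T⁴ = 1.00·12200/(2·5.67×10⁻⁸) = 1.076×10¹¹ K⁴.
T = (1.076×10¹¹)^(1/4).

T ≈ 573 K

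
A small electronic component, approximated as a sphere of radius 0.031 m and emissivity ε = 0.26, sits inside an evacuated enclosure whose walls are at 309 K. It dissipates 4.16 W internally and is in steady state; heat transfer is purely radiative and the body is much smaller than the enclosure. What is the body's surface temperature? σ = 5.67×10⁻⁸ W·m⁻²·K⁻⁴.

For a small grey body in a large enclosure, net radiated power = εσA(T⁴ − T_w⁴).
Steady state: P = εσA(T⁴ − T_w⁴) with A = 4πr² = 0.01208 m².
T⁴ = P/(εσA) + T_w⁴ = 4.16/(0.26·5.67×10⁻⁸·0.01208) + (309)⁴
    = 2.337×10¹⁰ + 9.117×10⁹ = 3.248×10¹⁰ K⁴.

T ≈ 425 K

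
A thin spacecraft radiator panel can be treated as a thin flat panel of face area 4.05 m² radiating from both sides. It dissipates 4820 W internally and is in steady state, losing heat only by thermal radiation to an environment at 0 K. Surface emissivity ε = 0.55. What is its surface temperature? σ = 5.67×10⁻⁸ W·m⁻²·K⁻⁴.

Steady state: internal power = radiated power, P = εσA T⁴.
Radiating area A = 2·4.05 = 8.100 m².
T⁴ = P/(εσA) = 4820/(0.55·5.67×10⁻⁸·8.100) = 1.908×10¹⁰ K⁴.
T = (1.908×10¹⁰)^(1/4).

T ≈ 372 K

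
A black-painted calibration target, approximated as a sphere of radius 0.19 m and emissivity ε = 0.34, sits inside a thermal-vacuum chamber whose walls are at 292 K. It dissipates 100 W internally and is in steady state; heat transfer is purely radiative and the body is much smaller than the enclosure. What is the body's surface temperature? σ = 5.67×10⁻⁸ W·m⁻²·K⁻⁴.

For a small grey body in a large enclosure, net radiated power = εσA(T⁴ − T_w⁴).
Steady state: P = εσA(T⁴ − T_w⁴) with A = 4πr² = 0.4536 m².
T⁴ = P/(εσA) + T_w⁴ = 100/(0.34·5.67×10⁻⁸·0.4536) + (292)⁴
    = 1.143×10¹⁰ + 7.270×10⁹ = 1.870×10¹⁰ K⁴.

T ≈ 370 K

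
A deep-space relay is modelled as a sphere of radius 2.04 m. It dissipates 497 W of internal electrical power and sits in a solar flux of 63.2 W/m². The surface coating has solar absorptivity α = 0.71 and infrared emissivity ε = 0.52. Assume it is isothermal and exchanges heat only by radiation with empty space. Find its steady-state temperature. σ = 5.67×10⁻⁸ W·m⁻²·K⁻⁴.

At steady state, absorbed solar power + internal power = radiated power.
Absorbed: α·S·A_cross = 0.71·63.2·13.07 = 586.7 W (cross-section πr²).
Total input = 586.7 + 497 = 1084 W.
Radiated: εσ·A_surf·T⁴ with A_surf = 4πr² = 52.30 m².
T⁴ = 1084/(0.52·5.67×10⁻⁸·52.30) = 7.028×10⁸ K⁴.

T ≈ 163 K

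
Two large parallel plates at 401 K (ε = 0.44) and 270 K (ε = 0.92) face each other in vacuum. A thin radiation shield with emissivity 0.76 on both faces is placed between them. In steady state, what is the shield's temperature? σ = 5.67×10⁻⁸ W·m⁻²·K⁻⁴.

T_s ≈ 335 K

In steady state the net flux on the hot side equals that on the cold side.
σ(T₁⁴−T_s⁴)/D₁ = σ(T_s⁴−T₂⁴)/D₂, with D₁ = 1/ε₁+1/ε_s−1 = 2.589, D₂ = 1/ε_s+1/ε₂−1 = 1.403.
Solve for T_s⁴: T_s⁴ = (D₂·T₁⁴ + D₁·T₂⁴)/(D₁+D₂) = 1.253×10¹⁰ K⁴.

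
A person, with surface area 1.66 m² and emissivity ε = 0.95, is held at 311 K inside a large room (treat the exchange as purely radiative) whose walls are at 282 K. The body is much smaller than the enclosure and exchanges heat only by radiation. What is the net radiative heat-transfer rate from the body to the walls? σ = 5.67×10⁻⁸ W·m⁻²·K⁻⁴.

P_net ≈ 271 W

For a small grey body in a large enclosure: P_net = εσA(T_body⁴ − T_wall⁴).
A = 1.66 m²; T_body⁴ − T_wall⁴ = 9.355×10⁹ − 6.324×10⁹ = 3.031×10⁹ K⁴.
|P_net| = 0.95·5.67×10⁻⁸·1.660·3.031×10⁹.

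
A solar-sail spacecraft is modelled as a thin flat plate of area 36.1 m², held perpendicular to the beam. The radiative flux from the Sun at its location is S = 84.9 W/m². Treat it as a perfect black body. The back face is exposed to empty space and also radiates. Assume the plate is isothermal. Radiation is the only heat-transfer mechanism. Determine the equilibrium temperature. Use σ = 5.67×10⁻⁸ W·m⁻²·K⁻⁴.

T ≈ 165 K

At equilibrium, absorbed power = emitted power.
Absorbing cross-section = A = 36.10 m²; emitting surface = 2A = 72.20 m² (ratio 2).
S·A_cross = εσ·A_surf·T⁴  ⇒  T⁴ = S/(2σ).
T⁴ = 1.00·84.9/(2·5.67×10⁻⁸) = 7.487×10⁸ K⁴.
T = (7.487×10⁸)^(1/4).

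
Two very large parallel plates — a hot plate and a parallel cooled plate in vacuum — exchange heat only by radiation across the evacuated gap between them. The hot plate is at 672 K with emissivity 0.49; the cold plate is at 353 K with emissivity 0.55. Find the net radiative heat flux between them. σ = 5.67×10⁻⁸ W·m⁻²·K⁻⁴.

q ≈ 3740 W/m²

For two infinite grey parallel plates, q = σ(T₁⁴ − T₂⁴)/(1/ε₁ + 1/ε₂ − 1).
T₁⁴ − T₂⁴ = 2.039×10¹¹ − 1.553×10¹⁰ = 1.884×10¹¹ K⁴.
1/ε₁ + 1/ε₂ − 1 = 2.041 + 1.818 − 1 = 2.859.
q = 5.67×10⁻⁸ × 1.884×10¹¹ / 2.859.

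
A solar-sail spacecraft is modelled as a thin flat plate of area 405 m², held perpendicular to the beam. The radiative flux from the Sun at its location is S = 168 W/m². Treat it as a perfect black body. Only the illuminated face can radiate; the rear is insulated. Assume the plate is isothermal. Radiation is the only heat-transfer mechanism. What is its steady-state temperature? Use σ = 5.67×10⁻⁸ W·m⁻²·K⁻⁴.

At equilibrium, absorbed power = emitted power.
Absorbing cross-section = A = 405.0 m²; emitting surface = A = 405.0 m² (ratio 1).
S·A_cross = εσ·A_surf·T⁴  ⇒  T⁴ = S/(1σ).
T⁴ = 1.00·168/(1·5.67×10⁻⁸) = 2.963×10⁹ K⁴.
T = (2.963×10⁹)^(1/4).

T ≈ 233 K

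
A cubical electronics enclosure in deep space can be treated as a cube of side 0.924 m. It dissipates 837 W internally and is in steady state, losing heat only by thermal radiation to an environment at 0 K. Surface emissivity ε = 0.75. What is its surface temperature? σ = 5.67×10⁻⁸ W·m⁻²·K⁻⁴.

T ≈ 249 K

Steady state: internal power = radiated power, P = εσA T⁴.
Radiating area A = 6L² = 5.123 m².
T⁴ = P/(εσA) = 837/(0.75·5.67×10⁻⁸·5.123) = 3.842×10⁹ K⁴.
T = (3.842×10⁹)^(1/4).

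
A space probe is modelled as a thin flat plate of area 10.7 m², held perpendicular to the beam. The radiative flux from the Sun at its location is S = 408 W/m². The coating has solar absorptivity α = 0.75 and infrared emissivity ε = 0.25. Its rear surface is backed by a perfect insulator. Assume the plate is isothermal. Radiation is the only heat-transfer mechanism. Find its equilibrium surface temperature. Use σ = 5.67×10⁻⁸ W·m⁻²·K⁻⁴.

At equilibrium, absorbed power = emitted power.
Absorbing cross-section = A = 10.70 m²; emitting surface = A = 10.70 m² (ratio 1).
αS·A_cross = εσ·A_surf·T⁴  ⇒  T⁴ = αS/(ε·1σ).
T⁴ = 0.750·408/(0.25·1·5.67×10⁻⁸) = 2.159×10¹⁰ K⁴.
T = (2.159×10¹⁰)^(1/4).

T ≈ 383 K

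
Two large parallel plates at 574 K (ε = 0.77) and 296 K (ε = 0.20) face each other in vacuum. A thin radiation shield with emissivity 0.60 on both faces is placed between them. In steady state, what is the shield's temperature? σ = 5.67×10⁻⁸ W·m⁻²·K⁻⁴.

T_s ≈ 536 K

In steady state the net flux on the hot side equals that on the cold side.
σ(T₁⁴−T_s⁴)/D₁ = σ(T_s⁴−T₂⁴)/D₂, with D₁ = 1/ε₁+1/ε_s−1 = 1.965, D₂ = 1/ε_s+1/ε₂−1 = 5.667.
Solve for T_s⁴: T_s⁴ = (D₂·T₁⁴ + D₁·T₂⁴)/(D₁+D₂) = 8.258×10¹⁰ K⁴.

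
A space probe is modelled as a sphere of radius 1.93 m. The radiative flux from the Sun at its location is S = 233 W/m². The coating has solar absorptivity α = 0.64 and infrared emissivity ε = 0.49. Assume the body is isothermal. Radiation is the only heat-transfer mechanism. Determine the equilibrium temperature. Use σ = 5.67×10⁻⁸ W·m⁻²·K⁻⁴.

At equilibrium, absorbed power = emitted power.
Absorbing cross-section = πr² = 11.70 m²; emitting surface = 4πr² = 46.81 m² (ratio 4).
αS·A_cross = εσ·A_surf·T⁴  ⇒  T⁴ = αS/(ε·4σ).
T⁴ = 0.640·233/(0.49·4·5.67×10⁻⁸) = 1.342×10⁹ K⁴.
T = (1.342×10⁹)^(1/4).

T ≈ 191 K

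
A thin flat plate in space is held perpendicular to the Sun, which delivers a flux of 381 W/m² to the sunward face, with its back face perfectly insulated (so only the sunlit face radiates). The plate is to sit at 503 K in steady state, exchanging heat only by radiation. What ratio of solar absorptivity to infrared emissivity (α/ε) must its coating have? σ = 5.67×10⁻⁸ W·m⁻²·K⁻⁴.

α/ε ≈ 9.53

Balance: αS·A = εσ·1A·T⁴ ⇒ α/ε = σT⁴/S.
α/ε = 5.67×10⁻⁸·(503)⁴/381 = 5.67×10⁻⁸·6.401×10¹⁰/381.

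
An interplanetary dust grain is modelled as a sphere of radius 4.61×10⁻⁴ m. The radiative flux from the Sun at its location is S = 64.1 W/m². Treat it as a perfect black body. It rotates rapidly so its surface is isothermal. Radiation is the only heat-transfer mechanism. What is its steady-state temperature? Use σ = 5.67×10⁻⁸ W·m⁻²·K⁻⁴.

At equilibrium, absorbed power = emitted power.
Absorbing cross-section = πr² = 6.677×10⁻⁷ m²; emitting surface = 4πr² = 2.671×10⁻⁶ m² (ratio 4).
S·A_cross = εσ·A_surf·T⁴  ⇒  T⁴ = S/(4σ).
T⁴ = 1.00·64.1/(4·5.67×10⁻⁸) = 2.826×10⁸ K⁴.
T = (2.826×10⁸)^(1/4).

T ≈ 130 K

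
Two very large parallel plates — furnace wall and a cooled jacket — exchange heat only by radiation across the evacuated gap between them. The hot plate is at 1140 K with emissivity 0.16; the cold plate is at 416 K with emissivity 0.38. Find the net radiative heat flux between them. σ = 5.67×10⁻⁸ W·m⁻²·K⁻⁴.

For two infinite grey parallel plates, q = σ(T₁⁴ − T₂⁴)/(1/ε₁ + 1/ε₂ − 1).
T₁⁴ − T₂⁴ = 1.689×10¹² − 2.995×10¹⁰ = 1.659×10¹² K⁴.
1/ε₁ + 1/ε₂ − 1 = 6.250 + 2.632 − 1 = 7.882.
q = 5.67×10⁻⁸ × 1.659×10¹² / 7.882.

q ≈ 11900 W/m²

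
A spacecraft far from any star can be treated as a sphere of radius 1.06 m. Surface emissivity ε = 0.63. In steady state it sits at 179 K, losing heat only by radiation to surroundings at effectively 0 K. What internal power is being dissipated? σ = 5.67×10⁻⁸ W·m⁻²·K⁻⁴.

P ≈ 518 W

Steady state: P = εσA T⁴.
A = 4πr² = 14.12 m²; T⁴ = (179)⁴ = 1.027×10⁹ K⁴.
P = 0.63 × 5.67×10⁻⁸ × 14.12 × 1.027×10⁹.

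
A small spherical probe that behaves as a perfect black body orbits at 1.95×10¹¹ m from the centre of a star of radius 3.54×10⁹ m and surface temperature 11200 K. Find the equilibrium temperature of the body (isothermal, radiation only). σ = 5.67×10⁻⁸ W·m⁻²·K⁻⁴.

The star's surface emits σT_*⁴; at distance d the flux is S = σT_*⁴(R_*/d)².
S = 5.67×10⁻⁸·(11200)⁴·(3.54×10⁹/1.95×10¹¹)² = 2.940×10⁵ W/m².
For an isothermal sphere T⁴ = (1−a)S/(4σ) = 1.296×10¹² K⁴.

T ≈ 1070 K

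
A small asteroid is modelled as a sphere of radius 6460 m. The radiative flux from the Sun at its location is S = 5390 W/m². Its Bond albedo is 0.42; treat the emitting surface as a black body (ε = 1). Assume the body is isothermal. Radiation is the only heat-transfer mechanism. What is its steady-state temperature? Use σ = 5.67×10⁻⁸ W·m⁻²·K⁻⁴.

T ≈ 343 K

At equilibrium, absorbed power = emitted power.
Absorbing cross-section = πr² = 1.311×10⁸ m²; emitting surface = 4πr² = 5.244×10⁸ m² (ratio 4).
(1−a)S·A_cross = εσ·A_surf·T⁴  ⇒  T⁴ = (1−a)S/(4σ).
T⁴ = 0.580·5390/(4·5.67×10⁻⁸) = 1.378×10¹⁰ K⁴.
T = (1.378×10¹⁰)^(1/4).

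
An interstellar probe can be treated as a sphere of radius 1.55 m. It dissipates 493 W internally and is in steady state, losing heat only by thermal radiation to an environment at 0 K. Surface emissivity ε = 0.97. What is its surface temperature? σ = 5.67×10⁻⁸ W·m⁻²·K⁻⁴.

Steady state: internal power = radiated power, P = εσA T⁴.
Radiating area A = 4πr² = 30.19 m².
T⁴ = P/(εσA) = 493/(0.97·5.67×10⁻⁸·30.19) = 2.969×10⁸ K⁴.
T = (2.969×10⁸)^(1/4).

T ≈ 131 K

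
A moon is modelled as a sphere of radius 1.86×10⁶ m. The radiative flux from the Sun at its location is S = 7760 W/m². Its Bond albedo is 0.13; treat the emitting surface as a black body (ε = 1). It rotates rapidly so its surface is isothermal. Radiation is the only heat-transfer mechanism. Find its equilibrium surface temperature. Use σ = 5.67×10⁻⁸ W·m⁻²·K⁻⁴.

T ≈ 415 K

At equilibrium, absorbed power = emitted power.
Absorbing cross-section = πr² = 1.087×10¹³ m²; emitting surface = 4πr² = 4.347×10¹³ m² (ratio 4).
(1−a)S·A_cross = εσ·A_surf·T⁴  ⇒  T⁴ = (1−a)S/(4σ).
T⁴ = 0.870·7760/(4·5.67×10⁻⁸) = 2.977×10¹⁰ K⁴.
T = (2.977×10¹⁰)^(1/4).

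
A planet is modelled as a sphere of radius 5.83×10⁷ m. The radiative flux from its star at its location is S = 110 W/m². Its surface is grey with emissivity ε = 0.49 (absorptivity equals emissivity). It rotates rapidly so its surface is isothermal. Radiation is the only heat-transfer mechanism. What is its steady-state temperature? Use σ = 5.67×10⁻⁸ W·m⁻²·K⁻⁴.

T ≈ 148 K

At equilibrium, absorbed power = emitted power.
Absorbing cross-section = πr² = 1.068×10¹⁶ m²; emitting surface = 4πr² = 4.271×10¹⁶ m² (ratio 4).
εS·A_cross = εσ·A_surf·T⁴  ⇒  T⁴ = S/(4σ)   (ε cancels).
T⁴ = 110/(4·5.67×10⁻⁸) = 4.850×10⁸ K⁴.
T = (4.850×10⁸)^(1/4).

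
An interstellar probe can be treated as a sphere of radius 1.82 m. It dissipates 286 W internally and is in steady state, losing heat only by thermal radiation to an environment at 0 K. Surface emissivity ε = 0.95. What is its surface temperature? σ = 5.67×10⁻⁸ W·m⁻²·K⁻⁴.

Steady state: internal power = radiated power, P = εσA T⁴.
Radiating area A = 4πr² = 41.62 m².
T⁴ = P/(εσA) = 286/(0.95·5.67×10⁻⁸·41.62) = 1.276×10⁸ K⁴.
T = (1.276×10⁸)^(1/4).

T ≈ 106 K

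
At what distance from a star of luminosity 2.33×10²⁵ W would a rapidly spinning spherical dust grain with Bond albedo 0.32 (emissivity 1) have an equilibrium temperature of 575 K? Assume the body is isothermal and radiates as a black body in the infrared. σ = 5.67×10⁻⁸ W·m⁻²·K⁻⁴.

d ≈ 7.13×10⁹ m

For an isothermal black-emitting sphere, (1−a)S·πr² = σ·4πr²·T⁴ ⇒ S = 4σT⁴/(1−a).
S = 4·5.67×10⁻⁸·(575)⁴/0.680 = 36460 W/m².
Flux falls as S = L/(4πd²), so d = √(L/(4πS)) = √(2.33×10²⁵/(4π·36460)).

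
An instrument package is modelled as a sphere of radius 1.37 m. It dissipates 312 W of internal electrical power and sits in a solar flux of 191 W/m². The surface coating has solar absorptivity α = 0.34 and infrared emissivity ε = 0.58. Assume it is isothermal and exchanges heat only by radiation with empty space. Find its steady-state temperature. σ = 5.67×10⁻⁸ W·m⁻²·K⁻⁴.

At steady state, absorbed solar power + internal power = radiated power.
Absorbed: α·S·A_cross = 0.34·191·5.896 = 382.9 W (cross-section πr²).
Total input = 382.9 + 312 = 694.9 W.
Radiated: εσ·A_surf·T⁴ with A_surf = 4πr² = 23.59 m².
T⁴ = 694.9/(0.58·5.67×10⁻⁸·23.59) = 8.959×10⁸ K⁴.

T ≈ 173 K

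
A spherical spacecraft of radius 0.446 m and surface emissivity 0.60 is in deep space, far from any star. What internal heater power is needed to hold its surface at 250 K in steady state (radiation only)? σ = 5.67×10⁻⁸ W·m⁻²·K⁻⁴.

P = εσ·4πr²·T⁴.
4πr² = 2.500 m²; T⁴ = 3.906×10⁹ K⁴.
P = 0.60·5.67×10⁻⁸·2.500·3.906×10⁹.

P ≈ 332 W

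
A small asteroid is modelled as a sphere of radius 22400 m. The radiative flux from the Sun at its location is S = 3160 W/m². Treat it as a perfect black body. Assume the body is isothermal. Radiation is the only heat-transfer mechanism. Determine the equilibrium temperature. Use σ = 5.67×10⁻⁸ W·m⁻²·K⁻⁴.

At equilibrium, absorbed power = emitted power.
Absorbing cross-section = πr² = 1.576×10⁹ m²; emitting surface = 4πr² = 6.305×10⁹ m² (ratio 4).
S·A_cross = εσ·A_surf·T⁴  ⇒  T⁴ = S/(4σ).
T⁴ = 1.00·3160/(4·5.67×10⁻⁸) = 1.393×10¹⁰ K⁴.
T = (1.393×10¹⁰)^(1/4).

T ≈ 344 K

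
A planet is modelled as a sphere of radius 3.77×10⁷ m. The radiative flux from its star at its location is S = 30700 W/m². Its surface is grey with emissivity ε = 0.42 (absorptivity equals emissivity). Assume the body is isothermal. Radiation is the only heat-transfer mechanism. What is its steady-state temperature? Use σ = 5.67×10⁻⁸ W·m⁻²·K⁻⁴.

At equilibrium, absorbed power = emitted power.
Absorbing cross-section = πr² = 4.465×10¹⁵ m²; emitting surface = 4πr² = 1.786×10¹⁶ m² (ratio 4).
εS·A_cross = εσ·A_surf·T⁴  ⇒  T⁴ = S/(4σ)   (ε cancels).
T⁴ = 30700/(4·5.67×10⁻⁸) = 1.354×10¹¹ K⁴.
T = (1.354×10¹¹)^(1/4).

T ≈ 607 K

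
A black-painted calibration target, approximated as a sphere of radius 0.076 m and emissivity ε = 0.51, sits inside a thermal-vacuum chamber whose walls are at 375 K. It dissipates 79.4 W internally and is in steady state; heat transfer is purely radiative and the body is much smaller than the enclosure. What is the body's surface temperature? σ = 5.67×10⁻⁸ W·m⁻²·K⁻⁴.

For a small grey body in a large enclosure, net radiated power = εσA(T⁴ − T_w⁴).
Steady state: P = εσA(T⁴ − T_w⁴) with A = 4πr² = 0.07258 m².
T⁴ = P/(εσA) + T_w⁴ = 79.4/(0.51·5.67×10⁻⁸·0.07258) + (375)⁴
    = 3.783×10¹⁰ + 1.978×10¹⁰ = 5.760×10¹⁰ K⁴.

T ≈ 490 K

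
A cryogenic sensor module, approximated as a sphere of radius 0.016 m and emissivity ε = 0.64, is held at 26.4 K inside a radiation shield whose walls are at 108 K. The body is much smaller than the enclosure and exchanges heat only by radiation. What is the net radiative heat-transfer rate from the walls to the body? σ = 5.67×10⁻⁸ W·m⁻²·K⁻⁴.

P_net ≈ 0.0158 W

For a small grey body in a large enclosure: P_net = εσA(T_body⁴ − T_wall⁴).
A = 4πr² = 0.003217 m²; T_body⁴ − T_wall⁴ = 4.858×10⁵ − 1.360×10⁸ = -1.356×10⁸ K⁴.
|P_net| = 0.64·5.67×10⁻⁸·0.003217·1.356×10⁸.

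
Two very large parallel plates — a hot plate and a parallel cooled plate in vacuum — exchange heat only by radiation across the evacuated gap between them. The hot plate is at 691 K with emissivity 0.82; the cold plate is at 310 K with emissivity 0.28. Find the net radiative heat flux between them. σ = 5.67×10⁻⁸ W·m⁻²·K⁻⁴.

For two infinite grey parallel plates, q = σ(T₁⁴ − T₂⁴)/(1/ε₁ + 1/ε₂ − 1).
T₁⁴ − T₂⁴ = 2.280×10¹¹ − 9.235×10⁹ = 2.188×10¹¹ K⁴.
1/ε₁ + 1/ε₂ − 1 = 1.220 + 3.571 − 1 = 3.791.
q = 5.67×10⁻⁸ × 2.188×10¹¹ / 3.791.

q ≈ 3270 W/m²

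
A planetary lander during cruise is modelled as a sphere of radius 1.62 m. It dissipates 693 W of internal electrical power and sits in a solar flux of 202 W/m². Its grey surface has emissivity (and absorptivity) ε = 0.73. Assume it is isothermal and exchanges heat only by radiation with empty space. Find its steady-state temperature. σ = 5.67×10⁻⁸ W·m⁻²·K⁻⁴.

At steady state, absorbed solar power + internal power = radiated power.
Absorbed: α·S·A_cross = 0.73·202·8.245 = 1216 W (cross-section πr²).
Total input = 1216 + 693 = 1909 W.
Radiated: εσ·A_surf·T⁴ with A_surf = 4πr² = 32.98 m².
T⁴ = 1909/(0.73·5.67×10⁻⁸·32.98) = 1.398×10⁹ K⁴.

T ≈ 193 K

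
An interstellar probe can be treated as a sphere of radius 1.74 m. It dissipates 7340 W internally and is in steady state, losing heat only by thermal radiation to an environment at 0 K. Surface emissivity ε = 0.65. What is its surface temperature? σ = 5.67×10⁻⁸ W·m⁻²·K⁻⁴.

T ≈ 269 K

Steady state: internal power = radiated power, P = εσA T⁴.
Radiating area A = 4πr² = 38.05 m².
T⁴ = P/(εσA) = 7340/(0.65·5.67×10⁻⁸·38.05) = 5.235×10⁹ K⁴.
T = (5.235×10⁹)^(1/4).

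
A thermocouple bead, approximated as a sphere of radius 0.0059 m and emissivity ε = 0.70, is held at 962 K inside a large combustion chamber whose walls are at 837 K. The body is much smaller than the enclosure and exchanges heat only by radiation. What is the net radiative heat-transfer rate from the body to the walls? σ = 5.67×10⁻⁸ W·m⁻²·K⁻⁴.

P_net ≈ 6.35 W

For a small grey body in a large enclosure: P_net = εσA(T_body⁴ − T_wall⁴).
A = 4πr² = 4.374×10⁻⁴ m²; T_body⁴ − T_wall⁴ = 8.564×10¹¹ − 4.908×10¹¹ = 3.656×10¹¹ K⁴.
|P_net| = 0.70·5.67×10⁻⁸·4.374×10⁻⁴·3.656×10¹¹.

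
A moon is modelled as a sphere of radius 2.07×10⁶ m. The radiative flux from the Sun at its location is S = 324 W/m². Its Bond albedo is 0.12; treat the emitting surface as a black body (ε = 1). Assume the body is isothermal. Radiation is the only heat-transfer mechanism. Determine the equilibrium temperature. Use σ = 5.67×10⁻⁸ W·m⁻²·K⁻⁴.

At equilibrium, absorbed power = emitted power.
Absorbing cross-section = πr² = 1.346×10¹³ m²; emitting surface = 4πr² = 5.385×10¹³ m² (ratio 4).
(1−a)S·A_cross = εσ·A_surf·T⁴  ⇒  T⁴ = (1−a)S/(4σ).
T⁴ = 0.880·324/(4·5.67×10⁻⁸) = 1.257×10⁹ K⁴.
T = (1.257×10⁹)^(1/4).

T ≈ 188 K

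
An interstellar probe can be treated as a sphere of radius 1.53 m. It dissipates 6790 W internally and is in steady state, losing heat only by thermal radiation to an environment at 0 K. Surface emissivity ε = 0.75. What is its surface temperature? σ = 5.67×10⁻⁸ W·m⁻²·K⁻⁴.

T ≈ 271 K

Steady state: internal power = radiated power, P = εσA T⁴.
Radiating area A = 4πr² = 29.42 m².
T⁴ = P/(εσA) = 6790/(0.75·5.67×10⁻⁸·29.42) = 5.428×10⁹ K⁴.
T = (5.428×10⁹)^(1/4).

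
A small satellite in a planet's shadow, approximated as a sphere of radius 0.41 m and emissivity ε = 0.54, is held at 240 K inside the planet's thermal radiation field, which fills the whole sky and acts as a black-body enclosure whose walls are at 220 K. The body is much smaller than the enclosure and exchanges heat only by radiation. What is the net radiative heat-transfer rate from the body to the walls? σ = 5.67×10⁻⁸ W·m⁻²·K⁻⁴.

For a small grey body in a large enclosure: P_net = εσA(T_body⁴ − T_wall⁴).
A = 4πr² = 2.112 m²; T_body⁴ − T_wall⁴ = 3.318×10⁹ − 2.343×10⁹ = 9.752×10⁸ K⁴.
|P_net| = 0.54·5.67×10⁻⁸·2.112·9.752×10⁸.

P_net ≈ 63.1 W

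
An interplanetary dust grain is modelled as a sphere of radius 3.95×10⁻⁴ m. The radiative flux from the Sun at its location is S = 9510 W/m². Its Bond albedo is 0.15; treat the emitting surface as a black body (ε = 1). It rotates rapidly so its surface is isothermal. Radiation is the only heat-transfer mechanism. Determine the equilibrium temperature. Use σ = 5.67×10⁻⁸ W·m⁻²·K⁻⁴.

T ≈ 434 K

At equilibrium, absorbed power = emitted power.
Absorbing cross-section = πr² = 4.902×10⁻⁷ m²; emitting surface = 4πr² = 1.961×10⁻⁶ m² (ratio 4).
(1−a)S·A_cross = εσ·A_surf·T⁴  ⇒  T⁴ = (1−a)S/(4σ).
T⁴ = 0.850·9510/(4·5.67×10⁻⁸) = 3.564×10¹⁰ K⁴.
T = (3.564×10¹⁰)^(1/4).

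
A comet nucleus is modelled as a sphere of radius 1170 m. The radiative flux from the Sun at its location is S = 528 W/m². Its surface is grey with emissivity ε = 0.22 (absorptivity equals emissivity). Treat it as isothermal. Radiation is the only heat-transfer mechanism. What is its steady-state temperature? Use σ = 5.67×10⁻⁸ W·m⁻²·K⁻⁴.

At equilibrium, absorbed power = emitted power.
Absorbing cross-section = πr² = 4.301×10⁶ m²; emitting surface = 4πr² = 1.720×10⁷ m² (ratio 4).
εS·A_cross = εσ·A_surf·T⁴  ⇒  T⁴ = S/(4σ)   (ε cancels).
T⁴ = 528/(4·5.67×10⁻⁸) = 2.328×10⁹ K⁴.
T = (2.328×10⁹)^(1/4).

T ≈ 220 K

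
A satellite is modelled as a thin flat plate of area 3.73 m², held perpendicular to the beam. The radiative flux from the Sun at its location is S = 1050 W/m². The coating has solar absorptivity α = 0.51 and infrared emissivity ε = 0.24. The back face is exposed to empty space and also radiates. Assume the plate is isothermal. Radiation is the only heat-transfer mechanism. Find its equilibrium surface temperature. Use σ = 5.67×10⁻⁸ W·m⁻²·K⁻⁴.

T ≈ 375 K

At equilibrium, absorbed power = emitted power.
Absorbing cross-section = A = 3.730 m²; emitting surface = 2A = 7.460 m² (ratio 2).
αS·A_cross = εσ·A_surf·T⁴  ⇒  T⁴ = αS/(ε·2σ).
T⁴ = 0.510·1050/(0.24·2·5.67×10⁻⁸) = 1.968×10¹⁰ K⁴.
T = (1.968×10¹⁰)^(1/4).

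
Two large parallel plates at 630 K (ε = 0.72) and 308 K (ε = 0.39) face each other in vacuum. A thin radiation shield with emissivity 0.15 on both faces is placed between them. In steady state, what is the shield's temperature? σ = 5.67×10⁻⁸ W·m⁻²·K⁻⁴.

T_s ≈ 546 K

In steady state the net flux on the hot side equals that on the cold side.
σ(T₁⁴−T_s⁴)/D₁ = σ(T_s⁴−T₂⁴)/D₂, with D₁ = 1/ε₁+1/ε_s−1 = 7.056, D₂ = 1/ε_s+1/ε₂−1 = 8.231.
Solve for T_s⁴: T_s⁴ = (D₂·T₁⁴ + D₁·T₂⁴)/(D₁+D₂) = 8.897×10¹⁰ K⁴.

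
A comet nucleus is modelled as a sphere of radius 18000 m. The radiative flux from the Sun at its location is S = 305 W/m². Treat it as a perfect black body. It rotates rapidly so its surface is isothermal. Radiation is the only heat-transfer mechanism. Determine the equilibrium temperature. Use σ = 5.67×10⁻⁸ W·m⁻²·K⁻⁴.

At equilibrium, absorbed power = emitted power.
Absorbing cross-section = πr² = 1.018×10⁹ m²; emitting surface = 4πr² = 4.072×10⁹ m² (ratio 4).
S·A_cross = εσ·A_surf·T⁴  ⇒  T⁴ = S/(4σ).
T⁴ = 1.00·305/(4·5.67×10⁻⁸) = 1.345×10⁹ K⁴.
T = (1.345×10⁹)^(1/4).

T ≈ 191 K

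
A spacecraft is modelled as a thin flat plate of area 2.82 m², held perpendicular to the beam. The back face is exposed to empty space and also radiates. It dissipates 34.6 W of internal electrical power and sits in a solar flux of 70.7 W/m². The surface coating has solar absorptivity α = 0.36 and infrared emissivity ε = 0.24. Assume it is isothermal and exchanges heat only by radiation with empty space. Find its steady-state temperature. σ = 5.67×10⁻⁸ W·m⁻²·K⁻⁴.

At steady state, absorbed solar power + internal power = radiated power.
Absorbed: α·S·A_cross = 0.36·70.7·2.820 = 71.77 W (cross-section A).
Total input = 71.77 + 34.6 = 106.4 W.
Radiated: εσ·A_surf·T⁴ with A_surf = 2A = 5.640 m².
T⁴ = 106.4/(0.24·5.67×10⁻⁸·5.640) = 1.386×10⁹ K⁴.

T ≈ 193 K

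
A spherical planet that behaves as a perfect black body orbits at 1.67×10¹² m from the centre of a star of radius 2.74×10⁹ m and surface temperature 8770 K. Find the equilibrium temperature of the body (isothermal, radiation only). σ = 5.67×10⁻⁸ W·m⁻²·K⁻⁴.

The star's surface emits σT_*⁴; at distance d the flux is S = σT_*⁴(R_*/d)².
S = 5.67×10⁻⁸·(8770)⁴·(2.74×10⁹/1.67×10¹²)² = 902.9 W/m².
For an isothermal sphere T⁴ = (1−a)S/(4σ) = 3.981×10⁹ K⁴.

T ≈ 251 K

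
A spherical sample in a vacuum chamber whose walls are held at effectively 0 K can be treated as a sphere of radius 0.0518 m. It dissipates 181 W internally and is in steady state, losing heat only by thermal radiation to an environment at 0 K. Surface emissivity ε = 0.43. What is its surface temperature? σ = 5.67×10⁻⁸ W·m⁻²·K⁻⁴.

T ≈ 685 K

Steady state: internal power = radiated power, P = εσA T⁴.
Radiating area A = 4πr² = 0.03372 m².
T⁴ = P/(εσA) = 181/(0.43·5.67×10⁻⁸·0.03372) = 2.202×10¹¹ K⁴.
T = (2.202×10¹¹)^(1/4).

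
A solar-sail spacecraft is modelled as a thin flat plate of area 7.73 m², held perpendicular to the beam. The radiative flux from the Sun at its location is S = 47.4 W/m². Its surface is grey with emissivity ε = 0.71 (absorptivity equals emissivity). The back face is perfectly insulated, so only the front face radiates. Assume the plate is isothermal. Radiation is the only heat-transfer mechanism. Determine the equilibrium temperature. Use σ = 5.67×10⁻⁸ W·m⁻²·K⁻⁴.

At equilibrium, absorbed power = emitted power.
Absorbing cross-section = A = 7.730 m²; emitting surface = A = 7.730 m² (ratio 1).
εS·A_cross = εσ·A_surf·T⁴  ⇒  T⁴ = S/(1σ)   (ε cancels).
T⁴ = 47.4/(1·5.67×10⁻⁸) = 8.360×10⁸ K⁴.
T = (8.360×10⁸)^(1/4).

T ≈ 170 K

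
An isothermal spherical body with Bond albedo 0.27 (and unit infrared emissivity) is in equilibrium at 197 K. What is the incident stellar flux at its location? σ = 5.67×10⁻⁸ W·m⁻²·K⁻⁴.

S ≈ 468 W/m²

(1−a)S·πr² = σ·4πr²·T⁴ ⇒ S = 4σT⁴/(1−a).
S = 4·5.67×10⁻⁸·1.506×10⁹/0.730.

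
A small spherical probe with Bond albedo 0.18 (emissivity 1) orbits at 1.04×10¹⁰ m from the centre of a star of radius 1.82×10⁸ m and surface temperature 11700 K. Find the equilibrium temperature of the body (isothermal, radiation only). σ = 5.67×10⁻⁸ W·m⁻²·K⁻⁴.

T ≈ 1040 K

The star's surface emits σT_*⁴; at distance d the flux is S = σT_*⁴(R_*/d)².
S = 5.67×10⁻⁸·(11700)⁴·(1.82×10⁸/1.04×10¹⁰)² = 3.254×10⁵ W/m².
For an isothermal sphere T⁴ = (1−a)S/(4σ) = 1.176×10¹² K⁴.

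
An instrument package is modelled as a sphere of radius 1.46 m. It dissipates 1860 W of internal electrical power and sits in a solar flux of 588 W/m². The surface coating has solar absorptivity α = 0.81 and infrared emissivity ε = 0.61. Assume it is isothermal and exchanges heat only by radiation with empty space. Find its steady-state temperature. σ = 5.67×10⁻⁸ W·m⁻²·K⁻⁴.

At steady state, absorbed solar power + internal power = radiated power.
Absorbed: α·S·A_cross = 0.81·588·6.697 = 3189 W (cross-section πr²).
Total input = 3189 + 1860 = 5049 W.
Radiated: εσ·A_surf·T⁴ with A_surf = 4πr² = 26.79 m².
T⁴ = 5049/(0.61·5.67×10⁻⁸·26.79) = 5.450×10⁹ K⁴.

T ≈ 272 K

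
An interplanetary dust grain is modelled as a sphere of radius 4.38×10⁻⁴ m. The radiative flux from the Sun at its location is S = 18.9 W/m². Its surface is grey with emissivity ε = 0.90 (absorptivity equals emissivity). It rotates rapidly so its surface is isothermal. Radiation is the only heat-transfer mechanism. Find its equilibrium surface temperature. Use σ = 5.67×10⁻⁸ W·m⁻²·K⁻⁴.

At equilibrium, absorbed power = emitted power.
Absorbing cross-section = πr² = 6.027×10⁻⁷ m²; emitting surface = 4πr² = 2.411×10⁻⁶ m² (ratio 4).
εS·A_cross = εσ·A_surf·T⁴  ⇒  T⁴ = S/(4σ)   (ε cancels).
T⁴ = 18.9/(4·5.67×10⁻⁸) = 8.333×10⁷ K⁴.
T = (8.333×10⁷)^(1/4).

T ≈ 95.5 K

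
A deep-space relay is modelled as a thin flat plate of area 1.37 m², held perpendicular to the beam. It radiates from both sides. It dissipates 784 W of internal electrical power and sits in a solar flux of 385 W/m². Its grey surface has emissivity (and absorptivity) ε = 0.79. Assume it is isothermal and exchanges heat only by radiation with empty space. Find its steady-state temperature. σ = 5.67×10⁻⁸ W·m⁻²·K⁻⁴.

T ≈ 314 K

At steady state, absorbed solar power + internal power = radiated power.
Absorbed: α·S·A_cross = 0.79·385·1.370 = 416.7 W (cross-section A).
Total input = 416.7 + 784 = 1201 W.
Radiated: εσ·A_surf·T⁴ with A_surf = 2A = 2.740 m².
T⁴ = 1201/(0.79·5.67×10⁻⁸·2.740) = 9.783×10⁹ K⁴.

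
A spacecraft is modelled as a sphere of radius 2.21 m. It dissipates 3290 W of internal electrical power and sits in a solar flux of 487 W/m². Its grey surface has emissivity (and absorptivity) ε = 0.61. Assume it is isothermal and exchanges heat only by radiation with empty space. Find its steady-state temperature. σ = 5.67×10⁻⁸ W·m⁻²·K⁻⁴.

At steady state, absorbed solar power + internal power = radiated power.
Absorbed: α·S·A_cross = 0.61·487·15.34 = 4558 W (cross-section πr²).
Total input = 4558 + 3290 = 7848 W.
Radiated: εσ·A_surf·T⁴ with A_surf = 4πr² = 61.38 m².
T⁴ = 7848/(0.61·5.67×10⁻⁸·61.38) = 3.697×10⁹ K⁴.

T ≈ 247 K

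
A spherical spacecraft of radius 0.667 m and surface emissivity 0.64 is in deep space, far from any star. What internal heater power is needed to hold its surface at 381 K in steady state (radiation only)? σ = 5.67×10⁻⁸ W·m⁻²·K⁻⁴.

P ≈ 4270 W

P = εσ·4πr²·T⁴.
4πr² = 5.591 m²; T⁴ = 2.107×10¹⁰ K⁴.
P = 0.64·5.67×10⁻⁸·5.591·2.107×10¹⁰.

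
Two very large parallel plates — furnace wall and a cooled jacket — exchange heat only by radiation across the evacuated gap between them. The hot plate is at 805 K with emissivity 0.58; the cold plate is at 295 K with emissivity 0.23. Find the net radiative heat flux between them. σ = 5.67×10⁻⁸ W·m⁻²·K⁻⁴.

q ≈ 4610 W/m²

For two infinite grey parallel plates, q = σ(T₁⁴ − T₂⁴)/(1/ε₁ + 1/ε₂ − 1).
T₁⁴ − T₂⁴ = 4.199×10¹¹ − 7.573×10⁹ = 4.124×10¹¹ K⁴.
1/ε₁ + 1/ε₂ − 1 = 1.724 + 4.348 − 1 = 5.072.
q = 5.67×10⁻⁸ × 4.124×10¹¹ / 5.072.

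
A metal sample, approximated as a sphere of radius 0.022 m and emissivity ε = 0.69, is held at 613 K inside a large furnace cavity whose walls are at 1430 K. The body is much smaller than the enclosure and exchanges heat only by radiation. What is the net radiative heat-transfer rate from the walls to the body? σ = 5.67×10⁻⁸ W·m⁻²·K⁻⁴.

P_net ≈ 961 W

For a small grey body in a large enclosure: P_net = εσA(T_body⁴ − T_wall⁴).
A = 4πr² = 0.006082 m²; T_body⁴ − T_wall⁴ = 1.412×10¹¹ − 4.182×10¹² = -4.040×10¹² K⁴.
|P_net| = 0.69·5.67×10⁻⁸·0.006082·4.040×10¹².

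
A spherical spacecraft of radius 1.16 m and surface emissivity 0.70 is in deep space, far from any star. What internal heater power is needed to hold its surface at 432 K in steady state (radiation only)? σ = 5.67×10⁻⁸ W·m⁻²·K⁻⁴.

P ≈ 23400 W

P = εσ·4πr²·T⁴.
4πr² = 16.91 m²; T⁴ = 3.483×10¹⁰ K⁴.
P = 0.70·5.67×10⁻⁸·16.91·3.483×10¹⁰.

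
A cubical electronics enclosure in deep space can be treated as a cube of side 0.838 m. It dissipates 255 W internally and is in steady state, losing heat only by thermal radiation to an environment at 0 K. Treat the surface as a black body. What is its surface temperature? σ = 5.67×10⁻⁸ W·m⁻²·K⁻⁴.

T ≈ 181 K

Steady state: internal power = radiated power, P = εσA T⁴.
Radiating area A = 6L² = 4.213 m².
T⁴ = P/(εσA) = 255/(1.0·5.67×10⁻⁸·4.213) = 1.067×10⁹ K⁴.
T = (1.067×10⁹)^(1/4).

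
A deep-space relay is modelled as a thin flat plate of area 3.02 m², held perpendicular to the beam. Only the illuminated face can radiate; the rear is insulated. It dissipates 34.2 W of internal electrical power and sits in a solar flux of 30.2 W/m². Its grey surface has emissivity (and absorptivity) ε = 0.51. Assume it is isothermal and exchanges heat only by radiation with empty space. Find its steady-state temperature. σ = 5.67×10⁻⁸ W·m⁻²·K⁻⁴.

T ≈ 174 K

At steady state, absorbed solar power + internal power = radiated power.
Absorbed: α·S·A_cross = 0.51·30.2·3.020 = 46.51 W (cross-section A).
Total input = 46.51 + 34.2 = 80.71 W.
Radiated: εσ·A_surf·T⁴ with A_surf = A = 3.020 m².
T⁴ = 80.71/(0.51·5.67×10⁻⁸·3.020) = 9.242×10⁸ K⁴.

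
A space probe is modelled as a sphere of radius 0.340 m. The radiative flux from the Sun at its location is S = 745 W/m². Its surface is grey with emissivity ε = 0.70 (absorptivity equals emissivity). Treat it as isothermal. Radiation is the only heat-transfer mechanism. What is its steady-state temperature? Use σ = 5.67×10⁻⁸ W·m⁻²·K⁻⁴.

At equilibrium, absorbed power = emitted power.
Absorbing cross-section = πr² = 0.3632 m²; emitting surface = 4πr² = 1.453 m² (ratio 4).
εS·A_cross = εσ·A_surf·T⁴  ⇒  T⁴ = S/(4σ)   (ε cancels).
T⁴ = 745/(4·5.67×10⁻⁸) = 3.285×10⁹ K⁴.
T = (3.285×10⁹)^(1/4).

T ≈ 239 K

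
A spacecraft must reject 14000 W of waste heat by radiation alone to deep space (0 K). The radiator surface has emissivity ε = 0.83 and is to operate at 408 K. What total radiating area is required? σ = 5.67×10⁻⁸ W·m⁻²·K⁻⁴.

A ≈ 10.7 m²

P = εσA T⁴ ⇒ A = P/(εσT⁴).
T⁴ = 2.771×10¹⁰ K⁴.
A = 14000/(0.83 × 5.67×10⁻⁸ × 2.771×10¹⁰).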